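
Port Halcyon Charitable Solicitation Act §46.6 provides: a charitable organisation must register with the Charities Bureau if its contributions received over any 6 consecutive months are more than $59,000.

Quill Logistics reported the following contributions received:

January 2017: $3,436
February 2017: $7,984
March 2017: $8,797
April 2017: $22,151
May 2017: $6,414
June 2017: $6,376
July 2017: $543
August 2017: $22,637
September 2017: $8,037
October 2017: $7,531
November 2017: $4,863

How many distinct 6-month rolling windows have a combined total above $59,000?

January 2017–June 2017: $3,436 + $7,984 + $8,797 + $22,151 + $6,414 + $6,376 = $55,158 (under)
February 2017–July 2017: $7,984 + $8,797 + $22,151 + $6,414 + $6,376 + $543 = $52,265 (under)
March 2017–August 2017: $8,797 + $22,151 + $6,414 + $6,376 + $543 + $22,637 = $66,918 (over)
April 2017–September 2017: $22,151 + $6,414 + $6,376 + $543 + $22,637 + $8,037 = $66,158 (over)
May 2017–October 2017: $6,414 + $6,376 + $543 + $22,637 + $8,037 + $7,531 = $51,538 (under)
June 2017–November 2017: $6,376 + $543 + $22,637 + $8,037 + $7,531 + $4,863 = $49,987 (under)
2 windows exceed the threshold.

2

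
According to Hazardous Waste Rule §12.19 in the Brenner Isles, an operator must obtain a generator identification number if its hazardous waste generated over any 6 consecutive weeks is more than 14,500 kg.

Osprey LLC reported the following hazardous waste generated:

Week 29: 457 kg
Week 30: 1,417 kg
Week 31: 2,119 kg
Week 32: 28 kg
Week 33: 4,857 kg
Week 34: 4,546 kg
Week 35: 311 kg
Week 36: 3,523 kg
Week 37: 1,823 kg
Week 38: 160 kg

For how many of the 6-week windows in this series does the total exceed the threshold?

3

Week 29–Week 34: 457 kg + 1,417 kg + 2,119 kg + 28 kg + 4,857 kg + 4,546 kg = 13,424 kg (under)
Week 30–Week 35: 1,417 kg + 2,119 kg + 28 kg + 4,857 kg + 4,546 kg + 311 kg = 13,278 kg (under)
Week 31–Week 36: 2,119 kg + 28 kg + 4,857 kg + 4,546 kg + 311 kg + 3,523 kg = 15,384 kg (over)
Week 32–Week 37: 28 kg + 4,857 kg + 4,546 kg + 311 kg + 3,523 kg + 1,823 kg = 15,088 kg (over)
Week 33–Week 38: 4,857 kg + 4,546 kg + 311 kg + 3,523 kg + 1,823 kg + 160 kg = 15,220 kg (over)
3 windows exceed the threshold.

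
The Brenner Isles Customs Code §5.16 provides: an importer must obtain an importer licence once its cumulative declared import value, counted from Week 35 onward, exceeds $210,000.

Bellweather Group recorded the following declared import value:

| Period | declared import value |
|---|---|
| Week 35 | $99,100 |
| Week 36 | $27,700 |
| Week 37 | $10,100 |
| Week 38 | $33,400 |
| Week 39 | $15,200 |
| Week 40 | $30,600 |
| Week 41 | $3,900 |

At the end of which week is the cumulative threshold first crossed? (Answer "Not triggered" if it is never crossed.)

Through Week 35: $99,100
Through Week 36: $126,800
Through Week 37: $136,900
Through Week 38: $170,300
Through Week 39: $185,500
Through Week 40: $216,100 ← exceeds threshold

Week 40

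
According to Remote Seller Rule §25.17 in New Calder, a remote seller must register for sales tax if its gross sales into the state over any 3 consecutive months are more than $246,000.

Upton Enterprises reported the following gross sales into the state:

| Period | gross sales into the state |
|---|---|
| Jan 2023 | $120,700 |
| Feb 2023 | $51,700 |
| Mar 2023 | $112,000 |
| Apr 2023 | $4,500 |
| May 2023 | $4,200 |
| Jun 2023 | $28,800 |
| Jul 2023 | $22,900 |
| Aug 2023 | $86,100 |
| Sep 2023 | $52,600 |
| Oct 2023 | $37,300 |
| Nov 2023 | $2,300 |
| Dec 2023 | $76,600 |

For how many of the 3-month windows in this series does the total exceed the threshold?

1

Jan 2023–Mar 2023: $120,700 + $51,700 + $112,000 = $284,400 (over)
Feb 2023–Apr 2023: $51,700 + $112,000 + $4,500 = $168,200 (under)
Mar 2023–May 2023: $112,000 + $4,500 + $4,200 = $120,700 (under)
Apr 2023–Jun 2023: $4,500 + $4,200 + $28,800 = $37,500 (under)
May 2023–Jul 2023: $4,200 + $28,800 + $22,900 = $55,900 (under)
Jun 2023–Aug 2023: $28,800 + $22,900 + $86,100 = $137,800 (under)
Jul 2023–Sep 2023: $22,900 + $86,100 + $52,600 = $161,600 (under)
Aug 2023–Oct 2023: $86,100 + $52,600 + $37,300 = $176,000 (under)
Sep 2023–Nov 2023: $52,600 + $37,300 + $2,300 = $92,200 (under)
Oct 2023–Dec 2023: $37,300 + $2,300 + $76,600 = $116,200 (under)
1 window exceeds the threshold.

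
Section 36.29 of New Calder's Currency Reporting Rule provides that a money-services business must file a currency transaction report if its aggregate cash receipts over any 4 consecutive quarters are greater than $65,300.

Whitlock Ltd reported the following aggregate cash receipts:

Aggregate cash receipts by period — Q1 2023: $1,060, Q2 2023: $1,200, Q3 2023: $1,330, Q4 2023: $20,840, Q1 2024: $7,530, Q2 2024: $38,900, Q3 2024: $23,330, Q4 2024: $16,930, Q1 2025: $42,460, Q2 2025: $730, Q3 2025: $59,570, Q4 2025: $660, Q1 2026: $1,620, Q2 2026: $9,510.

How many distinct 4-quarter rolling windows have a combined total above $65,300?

Q1 2023–Q4 2023: $1,060 + $1,200 + $1,330 + $20,840 = $24,430 (under)
Q2 2023–Q1 2024: $1,200 + $1,330 + $20,840 + $7,530 = $30,900 (under)
Q3 2023–Q2 2024: $1,330 + $20,840 + $7,530 + $38,900 = $68,600 (over)
Q4 2023–Q3 2024: $20,840 + $7,530 + $38,900 + $23,330 = $90,600 (over)
Q1 2024–Q4 2024: $7,530 + $38,900 + $23,330 + $16,930 = $86,690 (over)
Q2 2024–Q1 2025: $38,900 + $23,330 + $16,930 + $42,460 = $121,620 (over)
Q3 2024–Q2 2025: $23,330 + $16,930 + $42,460 + $730 = $83,450 (over)
Q4 2024–Q3 2025: $16,930 + $42,460 + $730 + $59,570 = $119,690 (over)
Q1 2025–Q4 2025: $42,460 + $730 + $59,570 + $660 = $103,420 (over)
Q2 2025–Q1 2026: $730 + $59,570 + $660 + $1,620 = $62,580 (under)
Q3 2025–Q2 2026: $59,570 + $660 + $1,620 + $9,510 = $71,360 (over)
8 windows exceed the threshold.

8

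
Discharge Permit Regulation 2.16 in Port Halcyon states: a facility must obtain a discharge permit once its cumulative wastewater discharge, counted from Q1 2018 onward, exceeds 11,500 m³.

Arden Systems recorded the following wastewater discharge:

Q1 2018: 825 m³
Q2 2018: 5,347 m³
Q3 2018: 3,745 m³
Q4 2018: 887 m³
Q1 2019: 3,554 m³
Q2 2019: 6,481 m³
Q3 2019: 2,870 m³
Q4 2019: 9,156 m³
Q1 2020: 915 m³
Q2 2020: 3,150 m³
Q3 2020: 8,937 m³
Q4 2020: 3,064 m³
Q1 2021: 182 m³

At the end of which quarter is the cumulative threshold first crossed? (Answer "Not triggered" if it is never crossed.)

Through Q1 2018: 825 m³
Through Q2 2018: 6,172 m³
Through Q3 2018: 9,917 m³
Through Q4 2018: 10,804 m³
Through Q1 2019: 14,358 m³ ← exceeds threshold

Q1 2019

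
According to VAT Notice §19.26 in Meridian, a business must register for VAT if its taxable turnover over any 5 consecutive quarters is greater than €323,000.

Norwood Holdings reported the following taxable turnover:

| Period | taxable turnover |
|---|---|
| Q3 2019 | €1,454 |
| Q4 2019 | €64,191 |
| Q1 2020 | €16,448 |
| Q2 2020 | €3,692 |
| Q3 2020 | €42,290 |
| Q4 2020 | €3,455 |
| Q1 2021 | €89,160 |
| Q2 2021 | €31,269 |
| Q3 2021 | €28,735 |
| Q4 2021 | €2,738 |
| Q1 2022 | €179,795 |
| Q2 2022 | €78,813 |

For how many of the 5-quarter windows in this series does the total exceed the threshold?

Q3 2019–Q3 2020: €1,454 + €64,191 + €16,448 + €3,692 + €42,290 = €128,075 (under)
Q4 2019–Q4 2020: €64,191 + €16,448 + €3,692 + €42,290 + €3,455 = €130,076 (under)
Q1 2020–Q1 2021: €16,448 + €3,692 + €42,290 + €3,455 + €89,160 = €155,045 (under)
Q2 2020–Q2 2021: €3,692 + €42,290 + €3,455 + €89,160 + €31,269 = €169,866 (under)
Q3 2020–Q3 2021: €42,290 + €3,455 + €89,160 + €31,269 + €28,735 = €194,909 (under)
Q4 2020–Q4 2021: €3,455 + €89,160 + €31,269 + €28,735 + €2,738 = €155,357 (under)
Q1 2021–Q1 2022: €89,160 + €31,269 + €28,735 + €2,738 + €179,795 = €331,697 (over)
Q2 2021–Q2 2022: €31,269 + €28,735 + €2,738 + €179,795 + €78,813 = €321,350 (under)
1 window exceeds the threshold.

1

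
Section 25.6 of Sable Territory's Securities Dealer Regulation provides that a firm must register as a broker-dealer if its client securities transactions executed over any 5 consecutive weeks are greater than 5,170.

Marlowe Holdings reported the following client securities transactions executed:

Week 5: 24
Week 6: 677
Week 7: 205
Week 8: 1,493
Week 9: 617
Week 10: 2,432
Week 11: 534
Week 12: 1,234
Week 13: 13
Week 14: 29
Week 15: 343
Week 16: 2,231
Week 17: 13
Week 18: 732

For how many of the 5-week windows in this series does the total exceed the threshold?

3

Week 5–Week 9: 24 + 677 + 205 + 1,493 + 617 = 3,016 (under)
Week 6–Week 10: 677 + 205 + 1,493 + 617 + 2,432 = 5,424 (over)
Week 7–Week 11: 205 + 1,493 + 617 + 2,432 + 534 = 5,281 (over)
Week 8–Week 12: 1,493 + 617 + 2,432 + 534 + 1,234 = 6,310 (over)
Week 9–Week 13: 617 + 2,432 + 534 + 1,234 + 13 = 4,830 (under)
Week 10–Week 14: 2,432 + 534 + 1,234 + 13 + 29 = 4,242 (under)
Week 11–Week 15: 534 + 1,234 + 13 + 29 + 343 = 2,153 (under)
Week 12–Week 16: 1,234 + 13 + 29 + 343 + 2,231 = 3,850 (under)
Week 13–Week 17: 13 + 29 + 343 + 2,231 + 13 = 2,629 (under)
Week 14–Week 18: 29 + 343 + 2,231 + 13 + 732 = 3,348 (under)
3 windows exceed the threshold.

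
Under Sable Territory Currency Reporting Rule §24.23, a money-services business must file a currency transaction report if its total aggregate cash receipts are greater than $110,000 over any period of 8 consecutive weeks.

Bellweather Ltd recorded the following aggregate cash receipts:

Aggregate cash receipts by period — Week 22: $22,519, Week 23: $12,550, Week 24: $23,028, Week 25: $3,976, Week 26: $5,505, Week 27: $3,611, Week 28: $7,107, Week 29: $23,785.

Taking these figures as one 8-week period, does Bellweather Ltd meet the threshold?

No

Total aggregate cash receipts: $22,519 + $12,550 + $23,028 + $3,976 + $5,505 + $3,611 + $7,107 + $23,785 = $102,081.
$102,081 ≤ $110,000, so the threshold is not exceeded.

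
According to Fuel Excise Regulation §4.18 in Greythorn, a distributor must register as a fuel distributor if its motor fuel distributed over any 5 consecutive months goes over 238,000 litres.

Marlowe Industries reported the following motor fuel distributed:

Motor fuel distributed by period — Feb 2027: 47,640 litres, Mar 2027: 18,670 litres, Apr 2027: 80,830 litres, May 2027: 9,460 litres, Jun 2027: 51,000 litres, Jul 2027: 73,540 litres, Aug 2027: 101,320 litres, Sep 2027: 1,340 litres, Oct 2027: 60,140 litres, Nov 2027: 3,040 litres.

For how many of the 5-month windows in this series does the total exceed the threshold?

3

Feb 2027–Jun 2027: 47,640 litres + 18,670 litres + 80,830 litres + 9,460 litres + 51,000 litres = 207,600 litres (under)
Mar 2027–Jul 2027: 18,670 litres + 80,830 litres + 9,460 litres + 51,000 litres + 73,540 litres = 233,500 litres (under)
Apr 2027–Aug 2027: 80,830 litres + 9,460 litres + 51,000 litres + 73,540 litres + 101,320 litres = 316,150 litres (over)
May 2027–Sep 2027: 9,460 litres + 51,000 litres + 73,540 litres + 101,320 litres + 1,340 litres = 236,660 litres (under)
Jun 2027–Oct 2027: 51,000 litres + 73,540 litres + 101,320 litres + 1,340 litres + 60,140 litres = 287,340 litres (over)
Jul 2027–Nov 2027: 73,540 litres + 101,320 litres + 1,340 litres + 60,140 litres + 3,040 litres = 239,380 litres (over)
3 windows exceed the threshold.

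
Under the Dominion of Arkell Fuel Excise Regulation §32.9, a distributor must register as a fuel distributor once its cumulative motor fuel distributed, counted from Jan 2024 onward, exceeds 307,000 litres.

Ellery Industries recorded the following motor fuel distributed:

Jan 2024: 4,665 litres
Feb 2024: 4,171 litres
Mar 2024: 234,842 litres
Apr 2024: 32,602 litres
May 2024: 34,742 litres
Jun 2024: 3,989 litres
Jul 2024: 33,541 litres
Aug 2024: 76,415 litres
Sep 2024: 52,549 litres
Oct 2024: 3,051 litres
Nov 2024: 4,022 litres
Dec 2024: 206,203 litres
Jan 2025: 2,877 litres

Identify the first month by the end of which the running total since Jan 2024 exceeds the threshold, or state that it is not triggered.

Through Jan 2024: 4,665 litres
Through Feb 2024: 8,836 litres
Through Mar 2024: 243,678 litres
Through Apr 2024: 276,280 litres
Through May 2024: 311,022 litres ← exceeds threshold

May 2024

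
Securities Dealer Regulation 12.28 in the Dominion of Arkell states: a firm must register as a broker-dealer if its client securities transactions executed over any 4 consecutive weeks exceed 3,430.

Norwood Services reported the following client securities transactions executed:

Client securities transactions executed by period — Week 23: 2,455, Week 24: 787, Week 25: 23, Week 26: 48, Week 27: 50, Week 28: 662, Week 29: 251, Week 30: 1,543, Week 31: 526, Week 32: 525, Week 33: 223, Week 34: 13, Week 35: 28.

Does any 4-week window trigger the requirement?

Week 23–Week 26: 2,455 + 787 + 23 + 48 = 3,313 (under)
Week 24–Week 27: 787 + 23 + 48 + 50 = 908 (under)
Week 25–Week 28: 23 + 48 + 50 + 662 = 783 (under)
Week 26–Week 29: 48 + 50 + 662 + 251 = 1,011 (under)
Week 27–Week 30: 50 + 662 + 251 + 1,543 = 2,506 (under)
Week 28–Week 31: 662 + 251 + 1,543 + 526 = 2,982 (under)
Week 29–Week 32: 251 + 1,543 + 526 + 525 = 2,845 (under)
Week 30–Week 33: 1,543 + 526 + 525 + 223 = 2,817 (under)
Week 31–Week 34: 526 + 525 + 223 + 13 = 1,287 (under)
Week 32–Week 35: 525 + 223 + 13 + 28 = 789 (under)
No window exceeds 3,430.

No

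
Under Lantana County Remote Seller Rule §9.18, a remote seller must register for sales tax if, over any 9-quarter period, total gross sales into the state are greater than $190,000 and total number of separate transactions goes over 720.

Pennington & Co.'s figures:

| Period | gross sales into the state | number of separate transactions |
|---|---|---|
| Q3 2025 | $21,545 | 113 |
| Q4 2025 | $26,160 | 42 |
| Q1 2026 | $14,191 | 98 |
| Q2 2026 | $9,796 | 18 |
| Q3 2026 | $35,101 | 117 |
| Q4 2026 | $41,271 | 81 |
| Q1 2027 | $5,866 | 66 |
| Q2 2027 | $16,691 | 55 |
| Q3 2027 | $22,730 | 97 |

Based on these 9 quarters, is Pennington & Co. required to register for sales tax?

Total gross sales into the state: $21,545 + $26,160 + $14,191 + $9,796 + $35,101 + $41,271 + $5,866 + $16,691 + $22,730 = $193,351 (> $190,000).
Total number of separate transactions: 113 + 42 + 98 + 18 + 117 + 81 + 66 + 55 + 97 = 687 (≤ 720).
The test is 'and': the rule requires both, and at least one is not exceeded.

No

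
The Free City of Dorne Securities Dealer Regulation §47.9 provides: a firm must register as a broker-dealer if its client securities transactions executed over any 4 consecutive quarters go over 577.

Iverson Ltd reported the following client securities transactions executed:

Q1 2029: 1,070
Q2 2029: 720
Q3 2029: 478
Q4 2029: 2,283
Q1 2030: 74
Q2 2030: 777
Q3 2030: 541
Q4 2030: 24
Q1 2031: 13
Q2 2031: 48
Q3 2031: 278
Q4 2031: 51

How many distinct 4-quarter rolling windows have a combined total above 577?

7

Q1 2029–Q4 2029: 1,070 + 720 + 478 + 2,283 = 4,551 (over)
Q2 2029–Q1 2030: 720 + 478 + 2,283 + 74 = 3,555 (over)
Q3 2029–Q2 2030: 478 + 2,283 + 74 + 777 = 3,612 (over)
Q4 2029–Q3 2030: 2,283 + 74 + 777 + 541 = 3,675 (over)
Q1 2030–Q4 2030: 74 + 777 + 541 + 24 = 1,416 (over)
Q2 2030–Q1 2031: 777 + 541 + 24 + 13 = 1,355 (over)
Q3 2030–Q2 2031: 541 + 24 + 13 + 48 = 626 (over)
Q4 2030–Q3 2031: 24 + 13 + 48 + 278 = 363 (under)
Q1 2031–Q4 2031: 13 + 48 + 278 + 51 = 390 (under)
7 windows exceed the threshold.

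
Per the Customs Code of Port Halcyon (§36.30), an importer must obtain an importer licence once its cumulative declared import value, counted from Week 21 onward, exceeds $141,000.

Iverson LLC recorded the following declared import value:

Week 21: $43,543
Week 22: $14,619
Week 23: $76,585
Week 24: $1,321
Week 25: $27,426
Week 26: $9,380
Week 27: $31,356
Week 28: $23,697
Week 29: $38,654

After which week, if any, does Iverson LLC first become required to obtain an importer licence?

Through Week 21: $43,543
Through Week 22: $58,162
Through Week 23: $134,747
Through Week 24: $136,068
Through Week 25: $163,494 ← exceeds threshold

Week 25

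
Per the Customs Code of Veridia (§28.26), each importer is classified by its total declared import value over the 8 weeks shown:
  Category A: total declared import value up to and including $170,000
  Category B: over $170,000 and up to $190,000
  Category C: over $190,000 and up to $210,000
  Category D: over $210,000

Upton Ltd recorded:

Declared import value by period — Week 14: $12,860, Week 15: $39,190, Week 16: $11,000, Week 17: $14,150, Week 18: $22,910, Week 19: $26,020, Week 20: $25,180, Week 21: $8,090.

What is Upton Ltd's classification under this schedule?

Category A

Total declared import value: $12,860 + $39,190 + $11,000 + $14,150 + $22,910 + $26,020 + $25,180 + $8,090 = $159,400.
$159,400 ≤ $170,000, so Category A applies.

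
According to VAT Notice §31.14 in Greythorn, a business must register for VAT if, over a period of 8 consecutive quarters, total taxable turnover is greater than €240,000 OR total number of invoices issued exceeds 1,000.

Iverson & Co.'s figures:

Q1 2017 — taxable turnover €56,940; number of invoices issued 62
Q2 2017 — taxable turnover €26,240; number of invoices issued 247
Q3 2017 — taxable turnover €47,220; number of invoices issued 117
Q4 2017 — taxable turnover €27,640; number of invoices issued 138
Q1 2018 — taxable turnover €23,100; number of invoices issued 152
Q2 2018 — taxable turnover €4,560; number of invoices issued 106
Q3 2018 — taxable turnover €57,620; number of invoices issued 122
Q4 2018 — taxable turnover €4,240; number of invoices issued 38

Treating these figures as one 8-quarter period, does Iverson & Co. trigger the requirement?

Total taxable turnover: €56,940 + €26,240 + €47,220 + €27,640 + €23,100 + €4,560 + €57,620 + €4,240 = €247,560 (> €240,000).
Total number of invoices issued: 62 + 247 + 117 + 138 + 152 + 106 + 122 + 38 = 982 (≤ 1,000).
The test is 'or': at least one threshold is exceeded.

Yes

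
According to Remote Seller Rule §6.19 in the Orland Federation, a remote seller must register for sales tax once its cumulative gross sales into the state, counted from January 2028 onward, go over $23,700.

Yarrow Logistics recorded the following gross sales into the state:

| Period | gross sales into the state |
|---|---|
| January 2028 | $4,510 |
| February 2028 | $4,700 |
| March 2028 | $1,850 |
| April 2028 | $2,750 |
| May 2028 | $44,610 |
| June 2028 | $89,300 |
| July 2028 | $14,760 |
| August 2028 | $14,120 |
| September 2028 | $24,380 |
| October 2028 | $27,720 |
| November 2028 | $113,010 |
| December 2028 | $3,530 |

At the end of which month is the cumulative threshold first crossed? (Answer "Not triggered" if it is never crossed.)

Through January 2028: $4,510
Through February 2028: $9,210
Through March 2028: $11,060
Through April 2028: $13,810
Through May 2028: $58,420 ← exceeds threshold

May 2028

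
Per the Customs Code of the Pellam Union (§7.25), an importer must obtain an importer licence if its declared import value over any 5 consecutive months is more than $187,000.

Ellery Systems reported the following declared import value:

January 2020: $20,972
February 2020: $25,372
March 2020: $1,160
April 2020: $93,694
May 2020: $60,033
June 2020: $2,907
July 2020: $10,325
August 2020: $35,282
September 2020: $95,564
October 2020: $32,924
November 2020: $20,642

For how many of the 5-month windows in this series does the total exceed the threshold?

4

January 2020–May 2020: $20,972 + $25,372 + $1,160 + $93,694 + $60,033 = $201,231 (over)
February 2020–June 2020: $25,372 + $1,160 + $93,694 + $60,033 + $2,907 = $183,166 (under)
March 2020–July 2020: $1,160 + $93,694 + $60,033 + $2,907 + $10,325 = $168,119 (under)
April 2020–August 2020: $93,694 + $60,033 + $2,907 + $10,325 + $35,282 = $202,241 (over)
May 2020–September 2020: $60,033 + $2,907 + $10,325 + $35,282 + $95,564 = $204,111 (over)
June 2020–October 2020: $2,907 + $10,325 + $35,282 + $95,564 + $32,924 = $177,002 (under)
July 2020–November 2020: $10,325 + $35,282 + $95,564 + $32,924 + $20,642 = $194,737 (over)
4 windows exceed the threshold.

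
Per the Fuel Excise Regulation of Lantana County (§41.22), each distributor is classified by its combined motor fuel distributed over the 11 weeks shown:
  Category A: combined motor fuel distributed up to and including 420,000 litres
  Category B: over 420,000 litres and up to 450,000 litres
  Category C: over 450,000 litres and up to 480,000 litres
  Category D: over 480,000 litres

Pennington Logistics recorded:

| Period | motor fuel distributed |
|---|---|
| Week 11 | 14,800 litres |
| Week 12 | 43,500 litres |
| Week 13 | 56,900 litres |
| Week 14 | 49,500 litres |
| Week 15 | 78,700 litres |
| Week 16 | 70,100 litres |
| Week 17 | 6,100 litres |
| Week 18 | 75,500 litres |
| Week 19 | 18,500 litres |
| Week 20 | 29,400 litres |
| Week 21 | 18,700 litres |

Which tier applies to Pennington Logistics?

Combined motor fuel distributed: 14,800 litres + 43,500 litres + 56,900 litres + 49,500 litres + 78,700 litres + 70,100 litres + 6,100 litres + 75,500 litres + 18,500 litres + 29,400 litres + 18,700 litres = 461,700 litres.
450,000 litres < 461,700 litres ≤ 480,000 litres, so Category C applies.

Category C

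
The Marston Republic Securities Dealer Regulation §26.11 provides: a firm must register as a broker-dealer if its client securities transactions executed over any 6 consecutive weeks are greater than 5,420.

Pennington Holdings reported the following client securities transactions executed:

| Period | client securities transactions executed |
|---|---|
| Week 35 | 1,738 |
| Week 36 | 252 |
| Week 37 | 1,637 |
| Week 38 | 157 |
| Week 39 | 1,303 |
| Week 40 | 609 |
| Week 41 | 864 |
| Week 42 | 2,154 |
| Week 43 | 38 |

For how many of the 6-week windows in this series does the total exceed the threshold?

2

Week 35–Week 40: 1,738 + 252 + 1,637 + 157 + 1,303 + 609 = 5,696 (over)
Week 36–Week 41: 252 + 1,637 + 157 + 1,303 + 609 + 864 = 4,822 (under)
Week 37–Week 42: 1,637 + 157 + 1,303 + 609 + 864 + 2,154 = 6,724 (over)
Week 38–Week 43: 157 + 1,303 + 609 + 864 + 2,154 + 38 = 5,125 (under)
2 windows exceed the threshold.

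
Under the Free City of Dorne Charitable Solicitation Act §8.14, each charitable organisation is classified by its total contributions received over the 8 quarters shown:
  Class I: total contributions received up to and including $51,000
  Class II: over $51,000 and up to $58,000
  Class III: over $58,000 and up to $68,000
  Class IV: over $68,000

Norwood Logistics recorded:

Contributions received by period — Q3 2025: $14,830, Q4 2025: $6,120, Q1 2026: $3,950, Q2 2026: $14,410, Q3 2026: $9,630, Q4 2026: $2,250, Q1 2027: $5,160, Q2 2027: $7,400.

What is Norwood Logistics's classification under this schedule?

Total contributions received: $14,830 + $6,120 + $3,950 + $14,410 + $9,630 + $2,250 + $5,160 + $7,400 = $63,750.
$58,000 < $63,750 ≤ $68,000, so Class III applies.

Class III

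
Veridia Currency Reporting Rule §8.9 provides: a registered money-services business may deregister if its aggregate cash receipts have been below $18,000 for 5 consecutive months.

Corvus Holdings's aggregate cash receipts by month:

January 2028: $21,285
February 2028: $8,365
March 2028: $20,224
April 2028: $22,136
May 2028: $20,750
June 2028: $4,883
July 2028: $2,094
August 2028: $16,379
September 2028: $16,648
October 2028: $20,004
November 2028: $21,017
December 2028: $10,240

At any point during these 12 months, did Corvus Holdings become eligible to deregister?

Months below $18,000: February 2028, June 2028, July 2028, August 2028, September 2028, December 2028.
Longest run of consecutive months below the threshold: 4.
4 < 5, so Corvus Holdings never became eligible.

No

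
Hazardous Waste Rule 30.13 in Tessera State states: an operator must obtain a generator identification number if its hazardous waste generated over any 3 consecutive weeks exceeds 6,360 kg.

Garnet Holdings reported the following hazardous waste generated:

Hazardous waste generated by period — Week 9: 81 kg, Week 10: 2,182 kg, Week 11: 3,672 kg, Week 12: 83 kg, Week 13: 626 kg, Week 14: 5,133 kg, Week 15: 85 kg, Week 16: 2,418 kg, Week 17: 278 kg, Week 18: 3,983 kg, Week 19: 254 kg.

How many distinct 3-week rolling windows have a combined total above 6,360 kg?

2

Week 9–Week 11: 81 kg + 2,182 kg + 3,672 kg = 5,935 kg (under)
Week 10–Week 12: 2,182 kg + 3,672 kg + 83 kg = 5,937 kg (under)
Week 11–Week 13: 3,672 kg + 83 kg + 626 kg = 4,381 kg (under)
Week 12–Week 14: 83 kg + 626 kg + 5,133 kg = 5,842 kg (under)
Week 13–Week 15: 626 kg + 5,133 kg + 85 kg = 5,844 kg (under)
Week 14–Week 16: 5,133 kg + 85 kg + 2,418 kg = 7,636 kg (over)
Week 15–Week 17: 85 kg + 2,418 kg + 278 kg = 2,781 kg (under)
Week 16–Week 18: 2,418 kg + 278 kg + 3,983 kg = 6,679 kg (over)
Week 17–Week 19: 278 kg + 3,983 kg + 254 kg = 4,515 kg (under)
2 windows exceed the threshold.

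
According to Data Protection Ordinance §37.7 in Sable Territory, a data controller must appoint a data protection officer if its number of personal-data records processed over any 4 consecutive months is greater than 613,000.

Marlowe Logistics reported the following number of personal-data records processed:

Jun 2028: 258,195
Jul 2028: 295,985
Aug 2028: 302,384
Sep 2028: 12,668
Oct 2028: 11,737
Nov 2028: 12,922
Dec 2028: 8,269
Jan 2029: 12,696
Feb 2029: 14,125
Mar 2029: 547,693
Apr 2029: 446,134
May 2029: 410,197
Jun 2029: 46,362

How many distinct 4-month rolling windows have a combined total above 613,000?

Jun 2028–Sep 2028: 258,195 + 295,985 + 302,384 + 12,668 = 869,232 (over)
Jul 2028–Oct 2028: 295,985 + 302,384 + 12,668 + 11,737 = 622,774 (over)
Aug 2028–Nov 2028: 302,384 + 12,668 + 11,737 + 12,922 = 339,711 (under)
Sep 2028–Dec 2028: 12,668 + 11,737 + 12,922 + 8,269 = 45,596 (under)
Oct 2028–Jan 2029: 11,737 + 12,922 + 8,269 + 12,696 = 45,624 (under)
Nov 2028–Feb 2029: 12,922 + 8,269 + 12,696 + 14,125 = 48,012 (under)
Dec 2028–Mar 2029: 8,269 + 12,696 + 14,125 + 547,693 = 582,783 (under)
Jan 2029–Apr 2029: 12,696 + 14,125 + 547,693 + 446,134 = 1,020,648 (over)
Feb 2029–May 2029: 14,125 + 547,693 + 446,134 + 410,197 = 1,418,149 (over)
Mar 2029–Jun 2029: 547,693 + 446,134 + 410,197 + 46,362 = 1,450,386 (over)
5 windows exceed the threshold.

5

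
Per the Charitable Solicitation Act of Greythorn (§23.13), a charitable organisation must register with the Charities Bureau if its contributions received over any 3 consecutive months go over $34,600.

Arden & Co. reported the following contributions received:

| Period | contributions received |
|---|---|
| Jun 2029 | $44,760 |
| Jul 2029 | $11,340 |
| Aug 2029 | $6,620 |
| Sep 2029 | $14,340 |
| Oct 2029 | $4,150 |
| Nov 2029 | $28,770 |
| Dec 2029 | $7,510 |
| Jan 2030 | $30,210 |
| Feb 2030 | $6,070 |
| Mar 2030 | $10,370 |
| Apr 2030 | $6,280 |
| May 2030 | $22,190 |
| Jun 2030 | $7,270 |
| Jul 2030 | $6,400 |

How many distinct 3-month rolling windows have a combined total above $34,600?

9

Jun 2029–Aug 2029: $44,760 + $11,340 + $6,620 = $62,720 (over)
Jul 2029–Sep 2029: $11,340 + $6,620 + $14,340 = $32,300 (under)
Aug 2029–Oct 2029: $6,620 + $14,340 + $4,150 = $25,110 (under)
Sep 2029–Nov 2029: $14,340 + $4,150 + $28,770 = $47,260 (over)
Oct 2029–Dec 2029: $4,150 + $28,770 + $7,510 = $40,430 (over)
Nov 2029–Jan 2030: $28,770 + $7,510 + $30,210 = $66,490 (over)
Dec 2029–Feb 2030: $7,510 + $30,210 + $6,070 = $43,790 (over)
Jan 2030–Mar 2030: $30,210 + $6,070 + $10,370 = $46,650 (over)
Feb 2030–Apr 2030: $6,070 + $10,370 + $6,280 = $22,720 (under)
Mar 2030–May 2030: $10,370 + $6,280 + $22,190 = $38,840 (over)
Apr 2030–Jun 2030: $6,280 + $22,190 + $7,270 = $35,740 (over)
May 2030–Jul 2030: $22,190 + $7,270 + $6,400 = $35,860 (over)
9 windows exceed the threshold.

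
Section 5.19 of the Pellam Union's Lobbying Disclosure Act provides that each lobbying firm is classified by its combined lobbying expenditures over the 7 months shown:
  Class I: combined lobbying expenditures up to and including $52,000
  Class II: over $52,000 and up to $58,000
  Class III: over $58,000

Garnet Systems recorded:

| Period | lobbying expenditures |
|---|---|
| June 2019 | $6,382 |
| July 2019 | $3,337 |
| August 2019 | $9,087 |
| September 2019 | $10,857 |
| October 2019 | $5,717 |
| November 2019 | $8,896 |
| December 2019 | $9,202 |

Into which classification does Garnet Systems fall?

Combined lobbying expenditures: $6,382 + $3,337 + $9,087 + $10,857 + $5,717 + $8,896 + $9,202 = $53,478.
$52,000 < $53,478 ≤ $58,000, so Class II applies.

Class II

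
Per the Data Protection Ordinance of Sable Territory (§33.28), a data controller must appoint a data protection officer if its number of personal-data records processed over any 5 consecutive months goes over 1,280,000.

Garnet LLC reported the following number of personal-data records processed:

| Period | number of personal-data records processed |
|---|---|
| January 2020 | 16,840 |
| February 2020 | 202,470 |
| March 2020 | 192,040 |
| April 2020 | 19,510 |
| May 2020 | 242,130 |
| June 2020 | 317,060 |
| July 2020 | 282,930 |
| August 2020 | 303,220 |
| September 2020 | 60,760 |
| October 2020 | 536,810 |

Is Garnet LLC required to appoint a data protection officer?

January 2020–May 2020: 16,840 + 202,470 + 192,040 + 19,510 + 242,130 = 672,990 (under)
February 2020–June 2020: 202,470 + 192,040 + 19,510 + 242,130 + 317,060 = 973,210 (under)
March 2020–July 2020: 192,040 + 19,510 + 242,130 + 317,060 + 282,930 = 1,053,670 (under)
April 2020–August 2020: 19,510 + 242,130 + 317,060 + 282,930 + 303,220 = 1,164,850 (under)
May 2020–September 2020: 242,130 + 317,060 + 282,930 + 303,220 + 60,760 = 1,206,100 (under)
June 2020–October 2020: 317,060 + 282,930 + 303,220 + 60,760 + 536,810 = 1,500,780 (over)
At least one window exceeds 1,280,000.

Yes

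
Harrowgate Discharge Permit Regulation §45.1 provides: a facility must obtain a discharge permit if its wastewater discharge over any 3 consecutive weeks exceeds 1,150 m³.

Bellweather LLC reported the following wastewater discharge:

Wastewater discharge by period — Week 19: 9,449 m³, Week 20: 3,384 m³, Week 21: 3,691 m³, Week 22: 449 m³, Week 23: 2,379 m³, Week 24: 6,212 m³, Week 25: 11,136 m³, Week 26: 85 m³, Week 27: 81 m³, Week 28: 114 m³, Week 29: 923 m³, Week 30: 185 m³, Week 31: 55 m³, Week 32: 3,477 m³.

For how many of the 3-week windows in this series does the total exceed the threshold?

Week 19–Week 21: 9,449 m³ + 3,384 m³ + 3,691 m³ = 16,524 m³ (over)
Week 20–Week 22: 3,384 m³ + 3,691 m³ + 449 m³ = 7,524 m³ (over)
Week 21–Week 23: 3,691 m³ + 449 m³ + 2,379 m³ = 6,519 m³ (over)
Week 22–Week 24: 449 m³ + 2,379 m³ + 6,212 m³ = 9,040 m³ (over)
Week 23–Week 25: 2,379 m³ + 6,212 m³ + 11,136 m³ = 19,727 m³ (over)
Week 24–Week 26: 6,212 m³ + 11,136 m³ + 85 m³ = 17,433 m³ (over)
Week 25–Week 27: 11,136 m³ + 85 m³ + 81 m³ = 11,302 m³ (over)
Week 26–Week 28: 85 m³ + 81 m³ + 114 m³ = 280 m³ (under)
Week 27–Week 29: 81 m³ + 114 m³ + 923 m³ = 1,118 m³ (under)
Week 28–Week 30: 114 m³ + 923 m³ + 185 m³ = 1,222 m³ (over)
Week 29–Week 31: 923 m³ + 185 m³ + 55 m³ = 1,163 m³ (over)
Week 30–Week 32: 185 m³ + 55 m³ + 3,477 m³ = 3,717 m³ (over)
10 windows exceed the threshold.

10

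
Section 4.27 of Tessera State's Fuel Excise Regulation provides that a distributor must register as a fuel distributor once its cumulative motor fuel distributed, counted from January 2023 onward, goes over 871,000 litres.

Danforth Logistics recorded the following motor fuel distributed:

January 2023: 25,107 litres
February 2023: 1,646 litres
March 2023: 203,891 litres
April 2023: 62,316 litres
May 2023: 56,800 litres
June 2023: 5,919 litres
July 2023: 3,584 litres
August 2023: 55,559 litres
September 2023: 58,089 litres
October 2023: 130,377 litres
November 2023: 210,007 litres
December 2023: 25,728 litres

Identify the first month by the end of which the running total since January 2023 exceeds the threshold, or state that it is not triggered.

Not triggered

Through January 2023: 25,107 litres
Through February 2023: 26,753 litres
Through March 2023: 230,644 litres
Through April 2023: 292,960 litres
Through May 2023: 349,760 litres
Through June 2023: 355,679 litres
Through July 2023: 359,263 litres
Through August 2023: 414,822 litres
Through September 2023: 472,911 litres
Through October 2023: 603,288 litres
Through November 2023: 813,295 litres
Through December 2023: 839,023 litres
Final cumulative total 839,023 litres ≤ 871,000 litres; the threshold is never exceeded.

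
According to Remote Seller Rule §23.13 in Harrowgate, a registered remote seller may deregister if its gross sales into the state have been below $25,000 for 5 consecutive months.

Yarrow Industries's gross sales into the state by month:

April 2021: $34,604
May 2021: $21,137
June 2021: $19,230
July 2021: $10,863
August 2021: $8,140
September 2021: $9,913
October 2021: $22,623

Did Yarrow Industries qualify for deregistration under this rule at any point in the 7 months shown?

Months below $25,000: May 2021, June 2021, July 2021, August 2021, September 2021, October 2021.
Longest run of consecutive months below the threshold: 6.
6 ≥ 5, so Yarrow Industries became eligible.

Yes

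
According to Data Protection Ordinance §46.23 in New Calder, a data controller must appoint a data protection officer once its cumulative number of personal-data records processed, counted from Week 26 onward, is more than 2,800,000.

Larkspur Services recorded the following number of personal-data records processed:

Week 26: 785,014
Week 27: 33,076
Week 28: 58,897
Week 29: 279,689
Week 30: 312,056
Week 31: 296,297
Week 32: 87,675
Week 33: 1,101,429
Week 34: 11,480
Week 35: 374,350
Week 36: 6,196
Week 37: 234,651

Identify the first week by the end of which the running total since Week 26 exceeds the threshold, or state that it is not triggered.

Through Week 26: 785,014
Through Week 27: 818,090
Through Week 28: 876,987
Through Week 29: 1,156,676
Through Week 30: 1,468,732
Through Week 31: 1,765,029
Through Week 32: 1,852,704
Through Week 33: 2,954,133 ← exceeds threshold

Week 33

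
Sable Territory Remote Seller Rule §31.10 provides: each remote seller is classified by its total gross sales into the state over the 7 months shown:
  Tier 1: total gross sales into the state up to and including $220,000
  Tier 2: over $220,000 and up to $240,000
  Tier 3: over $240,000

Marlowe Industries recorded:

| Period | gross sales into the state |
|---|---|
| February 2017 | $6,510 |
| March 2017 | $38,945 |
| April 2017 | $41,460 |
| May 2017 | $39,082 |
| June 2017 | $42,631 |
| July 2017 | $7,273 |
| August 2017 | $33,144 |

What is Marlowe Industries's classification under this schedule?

Total gross sales into the state: $6,510 + $38,945 + $41,460 + $39,082 + $42,631 + $7,273 + $33,144 = $209,045.
$209,045 ≤ $220,000, so Tier 1 applies.

Tier 1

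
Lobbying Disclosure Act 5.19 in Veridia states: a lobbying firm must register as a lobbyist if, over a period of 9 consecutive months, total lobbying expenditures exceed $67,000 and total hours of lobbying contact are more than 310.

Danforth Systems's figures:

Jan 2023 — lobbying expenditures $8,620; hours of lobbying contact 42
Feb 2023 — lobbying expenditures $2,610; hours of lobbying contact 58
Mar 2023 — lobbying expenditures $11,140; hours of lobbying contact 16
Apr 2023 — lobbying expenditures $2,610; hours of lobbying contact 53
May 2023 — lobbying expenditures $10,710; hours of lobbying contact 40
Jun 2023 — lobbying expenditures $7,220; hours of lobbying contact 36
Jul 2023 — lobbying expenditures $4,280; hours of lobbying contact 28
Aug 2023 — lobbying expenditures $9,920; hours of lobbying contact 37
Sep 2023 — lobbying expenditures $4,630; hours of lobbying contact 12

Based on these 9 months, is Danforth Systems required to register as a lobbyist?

No

Total lobbying expenditures: $8,620 + $2,610 + $11,140 + $2,610 + $10,710 + $7,220 + $4,280 + $9,920 + $4,630 = $61,740 (≤ $67,000).
Total hours of lobbying contact: 42 + 58 + 16 + 53 + 40 + 36 + 28 + 37 + 12 = 322 (> 310).
The test is 'and': the rule requires both, and at least one is not exceeded.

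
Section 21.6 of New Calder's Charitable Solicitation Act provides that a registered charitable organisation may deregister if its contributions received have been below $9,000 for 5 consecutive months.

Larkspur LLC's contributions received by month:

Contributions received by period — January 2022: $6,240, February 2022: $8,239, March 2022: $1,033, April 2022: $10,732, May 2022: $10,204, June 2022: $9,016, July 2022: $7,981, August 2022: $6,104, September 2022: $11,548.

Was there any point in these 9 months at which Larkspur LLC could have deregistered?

Months below $9,000: January 2022, February 2022, March 2022, July 2022, August 2022.
Longest run of consecutive months below the threshold: 3.
3 < 5, so Larkspur LLC never became eligible.

No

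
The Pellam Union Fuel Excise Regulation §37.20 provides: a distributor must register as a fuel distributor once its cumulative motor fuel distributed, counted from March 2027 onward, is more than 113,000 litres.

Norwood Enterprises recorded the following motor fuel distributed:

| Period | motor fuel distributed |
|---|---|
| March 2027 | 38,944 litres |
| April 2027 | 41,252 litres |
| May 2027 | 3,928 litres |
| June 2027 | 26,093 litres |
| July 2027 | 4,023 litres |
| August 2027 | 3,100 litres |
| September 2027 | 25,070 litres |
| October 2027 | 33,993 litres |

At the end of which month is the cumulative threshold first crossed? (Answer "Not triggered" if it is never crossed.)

July 2027

Through March 2027: 38,944 litres
Through April 2027: 80,196 litres
Through May 2027: 84,124 litres
Through June 2027: 110,217 litres
Through July 2027: 114,240 litres ← exceeds threshold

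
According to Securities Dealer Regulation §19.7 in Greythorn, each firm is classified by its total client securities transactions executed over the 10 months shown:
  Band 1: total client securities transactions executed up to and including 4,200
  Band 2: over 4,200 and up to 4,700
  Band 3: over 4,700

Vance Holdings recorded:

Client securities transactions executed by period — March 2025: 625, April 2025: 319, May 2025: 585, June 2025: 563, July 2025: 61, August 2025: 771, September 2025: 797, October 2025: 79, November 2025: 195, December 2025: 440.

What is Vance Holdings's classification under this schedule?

Total client securities transactions executed: 625 + 319 + 585 + 563 + 61 + 771 + 797 + 79 + 195 + 440 = 4,435.
4,200 < 4,435 ≤ 4,700, so Band 2 applies.

Band 2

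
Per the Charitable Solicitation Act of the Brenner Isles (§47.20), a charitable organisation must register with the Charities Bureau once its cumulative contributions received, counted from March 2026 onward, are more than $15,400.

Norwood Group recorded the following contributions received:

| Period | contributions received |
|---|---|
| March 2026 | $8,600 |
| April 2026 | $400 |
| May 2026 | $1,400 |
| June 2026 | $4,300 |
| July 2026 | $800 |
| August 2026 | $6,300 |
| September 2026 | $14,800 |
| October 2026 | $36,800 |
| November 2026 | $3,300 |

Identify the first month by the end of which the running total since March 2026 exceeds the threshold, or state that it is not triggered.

July 2026

Through March 2026: $8,600
Through April 2026: $9,000
Through May 2026: $10,400
Through June 2026: $14,700
Through July 2026: $15,500 ← exceeds threshold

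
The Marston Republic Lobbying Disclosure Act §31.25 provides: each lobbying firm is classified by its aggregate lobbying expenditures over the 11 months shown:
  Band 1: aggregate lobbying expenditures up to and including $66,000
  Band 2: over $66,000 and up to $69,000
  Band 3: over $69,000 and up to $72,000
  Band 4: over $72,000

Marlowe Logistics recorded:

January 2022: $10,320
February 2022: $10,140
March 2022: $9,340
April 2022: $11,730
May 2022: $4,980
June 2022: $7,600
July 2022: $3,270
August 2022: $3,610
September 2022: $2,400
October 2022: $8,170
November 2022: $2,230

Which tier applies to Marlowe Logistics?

Aggregate lobbying expenditures: $10,320 + $10,140 + $9,340 + $11,730 + $4,980 + $7,600 + $3,270 + $3,610 + $2,400 + $8,170 + $2,230 = $73,790.
$73,790 > $72,000, so Band 4 applies.

Band 4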